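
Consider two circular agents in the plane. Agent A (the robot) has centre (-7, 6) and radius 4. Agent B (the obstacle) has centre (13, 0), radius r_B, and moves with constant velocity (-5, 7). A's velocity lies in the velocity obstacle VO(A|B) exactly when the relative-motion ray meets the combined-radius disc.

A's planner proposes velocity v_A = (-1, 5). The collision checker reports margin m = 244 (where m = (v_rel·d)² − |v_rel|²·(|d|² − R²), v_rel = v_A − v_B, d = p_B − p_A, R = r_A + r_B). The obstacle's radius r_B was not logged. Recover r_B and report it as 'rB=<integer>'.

m = 244
d = (20, -6);  v_rel = (4, -2),  |v_rel|² = 20
v_rel×d = (4)·(-6) − (-2)·(20) = 16
since m = R²·20 − 16²:  R² = (256 + 244) / 20 = 25
R = √25 = 5  ⇒  r_B = 5 − 4 = 1

rB=1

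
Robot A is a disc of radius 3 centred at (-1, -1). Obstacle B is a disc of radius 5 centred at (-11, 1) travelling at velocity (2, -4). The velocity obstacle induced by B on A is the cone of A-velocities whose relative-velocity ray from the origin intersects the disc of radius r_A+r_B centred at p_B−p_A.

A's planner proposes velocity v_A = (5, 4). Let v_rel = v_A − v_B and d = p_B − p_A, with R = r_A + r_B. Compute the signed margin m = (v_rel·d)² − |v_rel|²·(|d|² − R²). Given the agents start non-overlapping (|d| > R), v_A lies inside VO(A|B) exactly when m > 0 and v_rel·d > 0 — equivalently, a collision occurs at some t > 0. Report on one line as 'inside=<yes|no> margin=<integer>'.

d = (-10, 2),  |d|² = 104;  R = 3+5 = 8,  c = 104−8² = 40
v_rel = (3, 8),  |v_rel|² = 73;  v_rel·d = (3)·(-10) + (8)·(2) = -14
73·t² + 28·t + 40 = 0  ⇒  m = (-14)² − 73·40 = -2724
m = -2724 < 0,  v_rel·d = -14 < 0  ⇒  outside

inside=no margin=-2724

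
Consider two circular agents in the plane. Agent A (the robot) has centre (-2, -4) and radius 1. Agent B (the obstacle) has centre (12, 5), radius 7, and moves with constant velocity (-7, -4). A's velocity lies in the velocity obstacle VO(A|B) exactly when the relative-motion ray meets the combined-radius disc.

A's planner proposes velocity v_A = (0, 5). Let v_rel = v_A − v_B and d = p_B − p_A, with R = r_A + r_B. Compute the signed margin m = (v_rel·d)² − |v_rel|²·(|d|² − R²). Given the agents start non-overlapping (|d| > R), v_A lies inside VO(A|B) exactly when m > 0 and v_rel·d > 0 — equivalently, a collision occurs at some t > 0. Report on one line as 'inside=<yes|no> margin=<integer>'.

d = (14, 9),  |d|² = 277;  R = 1+7 = 8,  c = 277−8² = 213
v_rel = (7, 9),  |v_rel|² = 130;  v_rel·d = (7)·(14) + (9)·(9) = 179
130·t² − 358·t + 213 = 0  ⇒  m = 179² − 130·213 = 4351
m = 4351 > 0,  v_rel·d = 179 > 0  ⇒  inside

inside=yes margin=4351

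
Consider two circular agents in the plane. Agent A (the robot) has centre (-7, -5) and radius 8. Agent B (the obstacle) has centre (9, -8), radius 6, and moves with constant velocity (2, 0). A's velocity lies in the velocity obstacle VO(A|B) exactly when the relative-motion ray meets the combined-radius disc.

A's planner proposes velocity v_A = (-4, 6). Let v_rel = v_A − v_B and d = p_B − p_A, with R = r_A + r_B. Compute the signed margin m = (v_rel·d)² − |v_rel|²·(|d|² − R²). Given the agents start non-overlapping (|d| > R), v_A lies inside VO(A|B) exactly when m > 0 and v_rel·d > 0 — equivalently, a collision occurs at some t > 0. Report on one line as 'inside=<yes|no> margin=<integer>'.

d = (16, -3),  |d|² = 265;  R = 8+6 = 14,  c = 265−14² = 69
v_rel = (-6, 6),  |v_rel|² = 72;  v_rel·d = (-6)·(16) + (6)·(-3) = -114
72·t² + 228·t + 69 = 0  ⇒  m = (-114)² − 72·69 = 8028
m = 8028 > 0,  v_rel·d = -114 < 0  ⇒  outside

inside=no margin=8028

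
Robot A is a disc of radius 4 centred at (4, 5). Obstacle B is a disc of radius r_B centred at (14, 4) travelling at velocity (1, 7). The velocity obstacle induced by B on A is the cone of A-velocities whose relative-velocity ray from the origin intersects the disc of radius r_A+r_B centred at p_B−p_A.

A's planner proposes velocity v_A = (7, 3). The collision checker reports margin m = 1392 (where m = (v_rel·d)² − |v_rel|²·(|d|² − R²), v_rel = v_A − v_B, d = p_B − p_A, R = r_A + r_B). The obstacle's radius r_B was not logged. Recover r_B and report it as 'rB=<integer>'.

m = 1392
d = (10, -1);  v_rel = (6, -4),  |v_rel|² = 52
v_rel×d = (6)·(-1) − (-4)·(10) = 34
since m = R²·52 − 34²:  R² = (1156 + 1392) / 52 = 49
R = √49 = 7  ⇒  r_B = 7 − 4 = 3

rB=3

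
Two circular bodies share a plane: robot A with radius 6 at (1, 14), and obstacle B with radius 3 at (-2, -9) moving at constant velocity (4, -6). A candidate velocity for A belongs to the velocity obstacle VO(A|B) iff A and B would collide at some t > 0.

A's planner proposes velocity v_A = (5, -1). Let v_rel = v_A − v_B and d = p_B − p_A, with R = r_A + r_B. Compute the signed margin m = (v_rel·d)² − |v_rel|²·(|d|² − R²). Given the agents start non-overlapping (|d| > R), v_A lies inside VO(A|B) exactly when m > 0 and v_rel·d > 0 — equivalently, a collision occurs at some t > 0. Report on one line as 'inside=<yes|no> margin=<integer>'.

d = (-3, -23),  |d|² = 538;  R = 6+3 = 9,  c = 538−9² = 457
v_rel = (1, 5),  |v_rel|² = 26;  v_rel·d = (1)·(-3) + (5)·(-23) = -118
26·t² + 236·t + 457 = 0  ⇒  m = (-118)² − 26·457 = 2042
m = 2042 > 0,  v_rel·d = -118 < 0  ⇒  outside

inside=no margin=2042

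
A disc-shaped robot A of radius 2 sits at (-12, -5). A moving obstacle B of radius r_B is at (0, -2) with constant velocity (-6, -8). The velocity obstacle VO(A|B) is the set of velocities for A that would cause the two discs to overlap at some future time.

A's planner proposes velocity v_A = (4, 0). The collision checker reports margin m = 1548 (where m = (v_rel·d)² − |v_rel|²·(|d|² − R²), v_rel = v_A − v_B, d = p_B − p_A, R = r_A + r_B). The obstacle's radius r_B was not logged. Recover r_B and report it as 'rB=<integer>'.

m = 1548
d = (12, 3);  v_rel = (10, 8),  |v_rel|² = 164
v_rel×d = (10)·(3) − (8)·(12) = -66
since m = R²·164 − (-66)²:  R² = (4356 + 1548) / 164 = 36
R = √36 = 6  ⇒  r_B = 6 − 2 = 4

rB=4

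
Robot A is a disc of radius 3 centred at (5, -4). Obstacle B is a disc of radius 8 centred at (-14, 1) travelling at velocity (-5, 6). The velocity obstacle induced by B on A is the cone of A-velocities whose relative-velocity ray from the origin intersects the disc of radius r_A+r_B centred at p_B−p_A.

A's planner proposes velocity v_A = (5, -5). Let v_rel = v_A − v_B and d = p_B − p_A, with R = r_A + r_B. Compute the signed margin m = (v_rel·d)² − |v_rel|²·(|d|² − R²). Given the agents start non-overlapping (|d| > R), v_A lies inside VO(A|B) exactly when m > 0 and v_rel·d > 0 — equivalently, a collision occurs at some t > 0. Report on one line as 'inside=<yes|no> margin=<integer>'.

d = (-19, 5),  |d|² = 386;  R = 3+8 = 11,  c = 386−11² = 265
v_rel = (10, -11),  |v_rel|² = 221;  v_rel·d = (10)·(-19) + (-11)·(5) = -245
221·t² + 490·t + 265 = 0  ⇒  m = (-245)² − 221·265 = 1460
m = 1460 > 0,  v_rel·d = -245 < 0  ⇒  outside

inside=no margin=1460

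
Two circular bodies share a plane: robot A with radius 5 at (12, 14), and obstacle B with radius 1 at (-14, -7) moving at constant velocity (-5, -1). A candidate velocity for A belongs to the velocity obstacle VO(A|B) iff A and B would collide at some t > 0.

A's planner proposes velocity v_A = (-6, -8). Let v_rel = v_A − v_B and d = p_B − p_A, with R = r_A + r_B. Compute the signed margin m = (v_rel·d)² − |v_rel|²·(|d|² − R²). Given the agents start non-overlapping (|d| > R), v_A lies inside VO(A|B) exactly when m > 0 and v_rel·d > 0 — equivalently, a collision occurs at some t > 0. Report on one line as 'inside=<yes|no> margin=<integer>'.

d = (-26, -21),  |d|² = 1117;  R = 5+1 = 6,  c = 1117−6² = 1081
v_rel = (-1, -7),  |v_rel|² = 50;  v_rel·d = (-1)·(-26) + (-7)·(-21) = 173
50·t² − 346·t + 1081 = 0  ⇒  m = 173² − 50·1081 = -24121
m = -24121 < 0,  v_rel·d = 173 > 0  ⇒  outside

inside=no margin=-24121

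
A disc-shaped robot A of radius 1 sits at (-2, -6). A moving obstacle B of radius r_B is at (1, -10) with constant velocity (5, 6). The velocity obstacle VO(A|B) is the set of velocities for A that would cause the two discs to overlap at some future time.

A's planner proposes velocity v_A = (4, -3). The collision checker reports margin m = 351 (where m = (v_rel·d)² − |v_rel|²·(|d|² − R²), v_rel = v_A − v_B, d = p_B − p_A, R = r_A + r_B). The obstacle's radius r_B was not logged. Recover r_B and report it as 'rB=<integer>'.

m = 351
d = (3, -4);  v_rel = (-1, -9),  |v_rel|² = 82
v_rel×d = (-1)·(-4) − (-9)·(3) = 31
since m = R²·82 − 31²:  R² = (961 + 351) / 82 = 16
R = √16 = 4  ⇒  r_B = 4 − 1 = 3

rB=3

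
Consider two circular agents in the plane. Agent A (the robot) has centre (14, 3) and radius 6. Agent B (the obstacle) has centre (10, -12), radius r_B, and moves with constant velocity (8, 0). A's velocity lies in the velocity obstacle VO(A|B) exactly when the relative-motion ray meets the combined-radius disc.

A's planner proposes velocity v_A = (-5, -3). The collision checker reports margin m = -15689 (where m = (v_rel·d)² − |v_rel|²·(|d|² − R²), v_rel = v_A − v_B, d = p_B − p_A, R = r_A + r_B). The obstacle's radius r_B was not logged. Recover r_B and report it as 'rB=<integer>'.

m = -15689
d = (-4, -15);  v_rel = (-13, -3),  |v_rel|² = 178
v_rel×d = (-13)·(-15) − (-3)·(-4) = 183
since m = R²·178 − 183²:  R² = (33489 + -15689) / 178 = 100
R = √100 = 10  ⇒  r_B = 10 − 6 = 4

rB=4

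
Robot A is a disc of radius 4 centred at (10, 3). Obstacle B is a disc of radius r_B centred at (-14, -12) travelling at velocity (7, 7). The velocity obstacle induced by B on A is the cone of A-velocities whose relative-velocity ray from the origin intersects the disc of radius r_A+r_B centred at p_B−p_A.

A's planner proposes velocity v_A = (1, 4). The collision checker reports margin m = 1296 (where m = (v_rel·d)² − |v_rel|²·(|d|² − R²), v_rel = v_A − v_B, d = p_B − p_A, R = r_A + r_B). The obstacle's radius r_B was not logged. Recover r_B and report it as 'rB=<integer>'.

m = 1296
d = (-24, -15);  v_rel = (-6, -3),  |v_rel|² = 45
v_rel×d = (-6)·(-15) − (-3)·(-24) = 18
since m = R²·45 − 18²:  R² = (324 + 1296) / 45 = 36
R = √36 = 6  ⇒  r_B = 6 − 4 = 2

rB=2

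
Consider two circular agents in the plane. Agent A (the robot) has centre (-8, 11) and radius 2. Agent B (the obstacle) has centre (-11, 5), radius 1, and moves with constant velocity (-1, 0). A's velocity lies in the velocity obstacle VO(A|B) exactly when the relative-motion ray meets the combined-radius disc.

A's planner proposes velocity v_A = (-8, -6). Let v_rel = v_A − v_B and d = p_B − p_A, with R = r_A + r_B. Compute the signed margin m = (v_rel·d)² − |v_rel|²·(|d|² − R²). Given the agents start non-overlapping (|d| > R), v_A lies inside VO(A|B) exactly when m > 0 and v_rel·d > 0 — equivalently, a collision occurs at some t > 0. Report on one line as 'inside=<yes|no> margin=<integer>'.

d = (-3, -6),  |d|² = 45;  R = 2+1 = 3,  c = 45−3² = 36
v_rel = (-7, -6),  |v_rel|² = 85;  v_rel·d = (-7)·(-3) + (-6)·(-6) = 57
85·t² − 114·t + 36 = 0  ⇒  m = 57² − 85·36 = 189
m = 189 > 0,  v_rel·d = 57 > 0  ⇒  inside

inside=yes margin=189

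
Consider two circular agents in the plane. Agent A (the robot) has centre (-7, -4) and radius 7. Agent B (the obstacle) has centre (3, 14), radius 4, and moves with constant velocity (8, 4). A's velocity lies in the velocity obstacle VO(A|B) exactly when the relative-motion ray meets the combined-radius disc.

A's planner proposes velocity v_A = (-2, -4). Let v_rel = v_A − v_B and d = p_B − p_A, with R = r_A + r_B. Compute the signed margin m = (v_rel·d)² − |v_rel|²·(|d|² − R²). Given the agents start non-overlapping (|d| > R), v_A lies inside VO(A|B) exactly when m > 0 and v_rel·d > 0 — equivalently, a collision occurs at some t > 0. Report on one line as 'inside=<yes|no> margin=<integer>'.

d = (10, 18),  |d|² = 424;  R = 7+4 = 11,  c = 424−11² = 303
v_rel = (-10, -8),  |v_rel|² = 164;  v_rel·d = (-10)·(10) + (-8)·(18) = -244
164·t² + 488·t + 303 = 0  ⇒  m = (-244)² − 164·303 = 9844
m = 9844 > 0,  v_rel·d = -244 < 0  ⇒  outside

inside=no margin=9844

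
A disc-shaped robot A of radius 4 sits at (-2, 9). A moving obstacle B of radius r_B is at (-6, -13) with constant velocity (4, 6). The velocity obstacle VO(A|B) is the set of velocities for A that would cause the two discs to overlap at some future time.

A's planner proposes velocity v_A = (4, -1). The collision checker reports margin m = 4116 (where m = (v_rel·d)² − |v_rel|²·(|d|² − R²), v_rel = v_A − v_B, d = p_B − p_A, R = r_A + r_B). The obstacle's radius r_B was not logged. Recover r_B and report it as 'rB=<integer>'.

m = 4116
d = (-4, -22);  v_rel = (0, -7),  |v_rel|² = 49
v_rel×d = (0)·(-22) − (-7)·(-4) = -28
since m = R²·49 − (-28)²:  R² = (784 + 4116) / 49 = 100
R = √100 = 10  ⇒  r_B = 10 − 4 = 6

rB=6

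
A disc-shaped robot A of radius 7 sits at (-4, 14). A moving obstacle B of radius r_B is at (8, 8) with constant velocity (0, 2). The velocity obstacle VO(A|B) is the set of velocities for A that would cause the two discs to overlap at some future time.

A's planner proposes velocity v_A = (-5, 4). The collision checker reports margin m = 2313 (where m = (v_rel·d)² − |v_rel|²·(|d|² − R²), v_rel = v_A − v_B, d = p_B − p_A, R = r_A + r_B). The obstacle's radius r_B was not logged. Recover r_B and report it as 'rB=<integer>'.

m = 2313
d = (12, -6);  v_rel = (-5, 2),  |v_rel|² = 29
v_rel×d = (-5)·(-6) − (2)·(12) = 6
since m = R²·29 − 6²:  R² = (36 + 2313) / 29 = 81
R = √81 = 9  ⇒  r_B = 9 − 7 = 2

rB=2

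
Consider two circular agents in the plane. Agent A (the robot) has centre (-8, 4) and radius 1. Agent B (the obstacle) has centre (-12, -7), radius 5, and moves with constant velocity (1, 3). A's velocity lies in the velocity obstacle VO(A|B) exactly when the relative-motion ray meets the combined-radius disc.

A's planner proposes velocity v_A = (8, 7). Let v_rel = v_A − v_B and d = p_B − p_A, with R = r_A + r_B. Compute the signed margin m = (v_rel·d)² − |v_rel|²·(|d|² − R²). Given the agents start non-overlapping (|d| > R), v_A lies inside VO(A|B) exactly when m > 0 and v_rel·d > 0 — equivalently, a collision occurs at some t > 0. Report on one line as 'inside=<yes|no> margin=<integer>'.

d = (-4, -11),  |d|² = 137;  R = 1+5 = 6,  c = 137−6² = 101
v_rel = (7, 4),  |v_rel|² = 65;  v_rel·d = (7)·(-4) + (4)·(-11) = -72
65·t² + 144·t + 101 = 0  ⇒  m = (-72)² − 65·101 = -1381
m = -1381 < 0,  v_rel·d = -72 < 0  ⇒  outside

inside=no margin=-1381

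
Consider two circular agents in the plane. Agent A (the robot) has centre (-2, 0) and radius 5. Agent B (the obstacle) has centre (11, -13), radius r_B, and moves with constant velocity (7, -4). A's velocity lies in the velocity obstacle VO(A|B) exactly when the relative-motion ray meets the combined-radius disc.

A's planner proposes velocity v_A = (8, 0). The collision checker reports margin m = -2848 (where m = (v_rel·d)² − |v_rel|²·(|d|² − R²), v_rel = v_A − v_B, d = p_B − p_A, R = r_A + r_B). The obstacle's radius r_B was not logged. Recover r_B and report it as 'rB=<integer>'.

m = -2848
d = (13, -13);  v_rel = (1, 4),  |v_rel|² = 17
v_rel×d = (1)·(-13) − (4)·(13) = -65
since m = R²·17 − (-65)²:  R² = (4225 + -2848) / 17 = 81
R = √81 = 9  ⇒  r_B = 9 − 5 = 4

rB=4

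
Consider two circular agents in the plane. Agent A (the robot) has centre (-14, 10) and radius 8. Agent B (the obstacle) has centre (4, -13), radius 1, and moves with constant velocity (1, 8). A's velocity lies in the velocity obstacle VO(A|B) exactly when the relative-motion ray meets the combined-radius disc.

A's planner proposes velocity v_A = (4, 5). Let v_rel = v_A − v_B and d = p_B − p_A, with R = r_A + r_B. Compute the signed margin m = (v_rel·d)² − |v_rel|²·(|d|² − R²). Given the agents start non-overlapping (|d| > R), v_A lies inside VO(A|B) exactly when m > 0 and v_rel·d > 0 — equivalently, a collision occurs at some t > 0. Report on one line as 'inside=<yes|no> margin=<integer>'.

d = (18, -23),  |d|² = 853;  R = 8+1 = 9,  c = 853−9² = 772
v_rel = (3, -3),  |v_rel|² = 18;  v_rel·d = (3)·(18) + (-3)·(-23) = 123
18·t² − 246·t + 772 = 0  ⇒  m = 123² − 18·772 = 1233
m = 1233 > 0,  v_rel·d = 123 > 0  ⇒  inside

inside=yes margin=1233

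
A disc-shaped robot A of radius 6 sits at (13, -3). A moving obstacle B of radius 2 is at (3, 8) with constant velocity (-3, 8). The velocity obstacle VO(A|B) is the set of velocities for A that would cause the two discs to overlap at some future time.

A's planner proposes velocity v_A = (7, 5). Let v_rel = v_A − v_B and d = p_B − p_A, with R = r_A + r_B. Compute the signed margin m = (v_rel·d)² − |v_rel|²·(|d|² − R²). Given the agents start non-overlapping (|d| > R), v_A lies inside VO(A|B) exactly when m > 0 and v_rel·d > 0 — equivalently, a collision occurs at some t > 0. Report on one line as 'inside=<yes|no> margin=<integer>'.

d = (-10, 11),  |d|² = 221;  R = 6+2 = 8,  c = 221−8² = 157
v_rel = (10, -3),  |v_rel|² = 109;  v_rel·d = (10)·(-10) + (-3)·(11) = -133
109·t² + 266·t + 157 = 0  ⇒  m = (-133)² − 109·157 = 576
m = 576 > 0,  v_rel·d = -133 < 0  ⇒  outside

inside=no margin=576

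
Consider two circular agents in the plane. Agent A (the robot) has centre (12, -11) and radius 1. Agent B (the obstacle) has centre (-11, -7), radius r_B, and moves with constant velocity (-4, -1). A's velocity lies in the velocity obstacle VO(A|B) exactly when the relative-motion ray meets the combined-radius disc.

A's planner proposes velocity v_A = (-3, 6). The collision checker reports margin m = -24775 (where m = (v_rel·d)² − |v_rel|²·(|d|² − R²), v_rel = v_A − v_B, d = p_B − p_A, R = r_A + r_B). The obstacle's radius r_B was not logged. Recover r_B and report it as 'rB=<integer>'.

m = -24775
d = (-23, 4);  v_rel = (1, 7),  |v_rel|² = 50
v_rel×d = (1)·(4) − (7)·(-23) = 165
since m = R²·50 − 165²:  R² = (27225 + -24775) / 50 = 49
R = √49 = 7  ⇒  r_B = 7 − 1 = 6

rB=6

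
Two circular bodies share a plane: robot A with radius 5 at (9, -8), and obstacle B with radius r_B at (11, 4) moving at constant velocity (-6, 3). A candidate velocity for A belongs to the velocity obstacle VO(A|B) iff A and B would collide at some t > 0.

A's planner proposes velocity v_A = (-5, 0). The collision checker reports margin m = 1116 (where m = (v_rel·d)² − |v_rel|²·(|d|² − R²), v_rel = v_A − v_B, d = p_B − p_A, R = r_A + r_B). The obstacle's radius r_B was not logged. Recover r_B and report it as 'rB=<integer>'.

m = 1116
d = (2, 12);  v_rel = (1, -3),  |v_rel|² = 10
v_rel×d = (1)·(12) − (-3)·(2) = 18
since m = R²·10 − 18²:  R² = (324 + 1116) / 10 = 144
R = √144 = 12  ⇒  r_B = 12 − 5 = 7

rB=7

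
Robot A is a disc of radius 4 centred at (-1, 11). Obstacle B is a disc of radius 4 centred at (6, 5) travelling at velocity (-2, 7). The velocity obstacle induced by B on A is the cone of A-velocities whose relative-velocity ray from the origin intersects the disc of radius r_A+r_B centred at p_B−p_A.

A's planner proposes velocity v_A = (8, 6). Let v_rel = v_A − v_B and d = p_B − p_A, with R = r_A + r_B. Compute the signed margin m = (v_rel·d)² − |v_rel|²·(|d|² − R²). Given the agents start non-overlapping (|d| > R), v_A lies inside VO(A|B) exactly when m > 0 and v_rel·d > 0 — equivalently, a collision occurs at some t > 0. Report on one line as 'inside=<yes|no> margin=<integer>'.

d = (7, -6),  |d|² = 85;  R = 4+4 = 8,  c = 85−8² = 21
v_rel = (10, -1),  |v_rel|² = 101;  v_rel·d = (10)·(7) + (-1)·(-6) = 76
101·t² − 152·t + 21 = 0  ⇒  m = 76² − 101·21 = 3655
m = 3655 > 0,  v_rel·d = 76 > 0  ⇒  inside

inside=yes margin=3655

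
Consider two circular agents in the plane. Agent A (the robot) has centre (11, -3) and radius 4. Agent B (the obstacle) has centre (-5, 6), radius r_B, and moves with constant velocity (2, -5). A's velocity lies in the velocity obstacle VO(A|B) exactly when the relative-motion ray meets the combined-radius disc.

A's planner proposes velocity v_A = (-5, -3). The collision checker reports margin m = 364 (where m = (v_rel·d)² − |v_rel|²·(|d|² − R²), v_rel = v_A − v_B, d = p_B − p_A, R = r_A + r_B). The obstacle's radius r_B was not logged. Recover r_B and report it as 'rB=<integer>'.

m = 364
d = (-16, 9);  v_rel = (-7, 2),  |v_rel|² = 53
v_rel×d = (-7)·(9) − (2)·(-16) = -31
since m = R²·53 − (-31)²:  R² = (961 + 364) / 53 = 25
R = √25 = 5  ⇒  r_B = 5 − 4 = 1

rB=1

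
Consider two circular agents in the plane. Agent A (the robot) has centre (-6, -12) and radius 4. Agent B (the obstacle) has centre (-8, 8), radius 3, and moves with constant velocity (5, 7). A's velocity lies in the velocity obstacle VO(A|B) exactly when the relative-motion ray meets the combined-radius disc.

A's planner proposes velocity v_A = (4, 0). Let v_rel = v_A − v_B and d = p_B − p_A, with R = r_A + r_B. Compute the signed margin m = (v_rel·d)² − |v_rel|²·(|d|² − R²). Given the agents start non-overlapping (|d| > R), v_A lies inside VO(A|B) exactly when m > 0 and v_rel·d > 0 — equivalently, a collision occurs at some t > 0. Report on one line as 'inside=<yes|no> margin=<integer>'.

d = (-2, 20),  |d|² = 404;  R = 4+3 = 7,  c = 404−7² = 355
v_rel = (-1, -7),  |v_rel|² = 50;  v_rel·d = (-1)·(-2) + (-7)·(20) = -138
50·t² + 276·t + 355 = 0  ⇒  m = (-138)² − 50·355 = 1294
m = 1294 > 0,  v_rel·d = -138 < 0  ⇒  outside

inside=no margin=1294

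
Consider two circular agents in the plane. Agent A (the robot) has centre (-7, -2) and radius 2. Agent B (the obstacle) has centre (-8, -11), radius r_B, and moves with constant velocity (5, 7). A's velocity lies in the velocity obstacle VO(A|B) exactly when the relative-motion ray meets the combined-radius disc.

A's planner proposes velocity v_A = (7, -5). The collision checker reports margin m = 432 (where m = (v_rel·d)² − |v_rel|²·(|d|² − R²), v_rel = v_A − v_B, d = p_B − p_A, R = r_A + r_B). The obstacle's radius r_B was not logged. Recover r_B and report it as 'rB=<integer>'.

m = 432
d = (-1, -9);  v_rel = (2, -12),  |v_rel|² = 148
v_rel×d = (2)·(-9) − (-12)·(-1) = -30
since m = R²·148 − (-30)²:  R² = (900 + 432) / 148 = 9
R = √9 = 3  ⇒  r_B = 3 − 2 = 1

rB=1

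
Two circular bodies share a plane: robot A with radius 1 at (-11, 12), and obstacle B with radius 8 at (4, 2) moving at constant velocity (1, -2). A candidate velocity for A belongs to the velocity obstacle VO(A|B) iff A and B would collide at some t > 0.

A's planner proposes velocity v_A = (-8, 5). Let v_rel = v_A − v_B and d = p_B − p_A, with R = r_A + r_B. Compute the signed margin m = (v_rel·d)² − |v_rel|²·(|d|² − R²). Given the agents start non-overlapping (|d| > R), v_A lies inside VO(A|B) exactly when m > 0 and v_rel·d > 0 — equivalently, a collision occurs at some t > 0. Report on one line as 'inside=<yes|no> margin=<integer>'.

d = (15, -10),  |d|² = 325;  R = 1+8 = 9,  c = 325−9² = 244
v_rel = (-9, 7),  |v_rel|² = 130;  v_rel·d = (-9)·(15) + (7)·(-10) = -205
130·t² + 410·t + 244 = 0  ⇒  m = (-205)² − 130·244 = 10305
m = 10305 > 0,  v_rel·d = -205 < 0  ⇒  outside

inside=no margin=10305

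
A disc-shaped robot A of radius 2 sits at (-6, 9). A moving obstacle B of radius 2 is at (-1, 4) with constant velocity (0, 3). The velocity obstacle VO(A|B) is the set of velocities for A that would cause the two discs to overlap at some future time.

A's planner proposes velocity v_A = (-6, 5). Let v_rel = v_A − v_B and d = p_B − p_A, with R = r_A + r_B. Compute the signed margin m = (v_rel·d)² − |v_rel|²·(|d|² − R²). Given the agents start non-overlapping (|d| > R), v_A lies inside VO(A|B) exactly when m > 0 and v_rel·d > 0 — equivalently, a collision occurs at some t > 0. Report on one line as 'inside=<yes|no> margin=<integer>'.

d = (5, -5),  |d|² = 50;  R = 2+2 = 4,  c = 50−4² = 34
v_rel = (-6, 2),  |v_rel|² = 40;  v_rel·d = (-6)·(5) + (2)·(-5) = -40
40·t² + 80·t + 34 = 0  ⇒  m = (-40)² − 40·34 = 240
m = 240 > 0,  v_rel·d = -40 < 0  ⇒  outside

inside=no margin=240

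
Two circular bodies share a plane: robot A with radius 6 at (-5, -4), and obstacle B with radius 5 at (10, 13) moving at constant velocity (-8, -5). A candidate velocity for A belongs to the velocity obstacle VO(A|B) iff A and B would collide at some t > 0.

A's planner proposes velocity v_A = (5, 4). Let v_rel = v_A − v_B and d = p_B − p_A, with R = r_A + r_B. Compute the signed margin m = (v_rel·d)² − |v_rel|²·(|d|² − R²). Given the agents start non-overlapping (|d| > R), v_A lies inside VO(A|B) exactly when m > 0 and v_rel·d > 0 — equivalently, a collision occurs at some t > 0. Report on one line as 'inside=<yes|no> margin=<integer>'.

d = (15, 17),  |d|² = 514;  R = 6+5 = 11,  c = 514−11² = 393
v_rel = (13, 9),  |v_rel|² = 250;  v_rel·d = (13)·(15) + (9)·(17) = 348
250·t² − 696·t + 393 = 0  ⇒  m = 348² − 250·393 = 22854
m = 22854 > 0,  v_rel·d = 348 > 0  ⇒  inside

inside=yes margin=22854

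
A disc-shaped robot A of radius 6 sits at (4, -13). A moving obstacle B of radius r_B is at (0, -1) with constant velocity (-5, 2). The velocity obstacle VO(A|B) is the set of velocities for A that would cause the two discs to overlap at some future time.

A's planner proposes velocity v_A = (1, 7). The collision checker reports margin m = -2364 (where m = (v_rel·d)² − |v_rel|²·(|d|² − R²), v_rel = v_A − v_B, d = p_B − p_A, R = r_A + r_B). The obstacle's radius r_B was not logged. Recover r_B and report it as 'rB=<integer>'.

m = -2364
d = (-4, 12);  v_rel = (6, 5),  |v_rel|² = 61
v_rel×d = (6)·(12) − (5)·(-4) = 92
since m = R²·61 − 92²:  R² = (8464 + -2364) / 61 = 100
R = √100 = 10  ⇒  r_B = 10 − 6 = 4

rB=4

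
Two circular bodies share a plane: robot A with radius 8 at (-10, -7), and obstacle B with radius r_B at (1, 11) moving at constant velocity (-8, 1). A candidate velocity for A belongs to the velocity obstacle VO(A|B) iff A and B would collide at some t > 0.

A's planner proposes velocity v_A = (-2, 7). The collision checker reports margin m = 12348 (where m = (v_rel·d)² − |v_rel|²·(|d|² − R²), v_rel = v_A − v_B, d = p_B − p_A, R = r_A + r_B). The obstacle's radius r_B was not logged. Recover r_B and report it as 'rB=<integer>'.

m = 12348
d = (11, 18);  v_rel = (6, 6),  |v_rel|² = 72
v_rel×d = (6)·(18) − (6)·(11) = 42
since m = R²·72 − 42²:  R² = (1764 + 12348) / 72 = 196
R = √196 = 14  ⇒  r_B = 14 − 8 = 6

rB=6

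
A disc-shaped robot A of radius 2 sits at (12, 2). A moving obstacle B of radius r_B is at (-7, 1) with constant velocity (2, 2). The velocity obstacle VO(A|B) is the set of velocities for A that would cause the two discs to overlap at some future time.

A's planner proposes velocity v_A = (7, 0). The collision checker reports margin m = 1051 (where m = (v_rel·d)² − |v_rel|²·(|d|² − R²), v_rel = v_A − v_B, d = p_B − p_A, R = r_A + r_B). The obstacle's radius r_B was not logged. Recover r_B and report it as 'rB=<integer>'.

m = 1051
d = (-19, -1);  v_rel = (5, -2),  |v_rel|² = 29
v_rel×d = (5)·(-1) − (-2)·(-19) = -43
since m = R²·29 − (-43)²:  R² = (1849 + 1051) / 29 = 100
R = √100 = 10  ⇒  r_B = 10 − 2 = 8

rB=8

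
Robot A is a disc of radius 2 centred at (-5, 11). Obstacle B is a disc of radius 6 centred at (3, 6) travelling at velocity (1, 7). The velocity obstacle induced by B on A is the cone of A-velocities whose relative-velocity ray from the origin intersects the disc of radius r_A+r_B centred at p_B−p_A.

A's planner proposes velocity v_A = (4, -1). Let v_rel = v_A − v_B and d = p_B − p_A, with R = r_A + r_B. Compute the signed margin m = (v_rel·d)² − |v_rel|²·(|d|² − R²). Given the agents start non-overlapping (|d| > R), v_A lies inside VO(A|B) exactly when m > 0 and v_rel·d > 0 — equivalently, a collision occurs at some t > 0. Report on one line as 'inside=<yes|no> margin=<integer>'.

d = (8, -5),  |d|² = 89;  R = 2+6 = 8,  c = 89−8² = 25
v_rel = (3, -8),  |v_rel|² = 73;  v_rel·d = (3)·(8) + (-8)·(-5) = 64
73·t² − 128·t + 25 = 0  ⇒  m = 64² − 73·25 = 2271
m = 2271 > 0,  v_rel·d = 64 > 0  ⇒  inside

inside=yes margin=2271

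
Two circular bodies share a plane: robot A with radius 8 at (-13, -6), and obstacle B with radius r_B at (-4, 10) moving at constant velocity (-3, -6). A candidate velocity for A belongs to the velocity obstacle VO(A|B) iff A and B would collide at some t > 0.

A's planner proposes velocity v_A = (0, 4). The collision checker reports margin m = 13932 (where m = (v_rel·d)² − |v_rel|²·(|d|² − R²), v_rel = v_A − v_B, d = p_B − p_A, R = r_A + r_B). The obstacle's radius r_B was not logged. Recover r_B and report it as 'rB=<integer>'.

m = 13932
d = (9, 16);  v_rel = (3, 10),  |v_rel|² = 109
v_rel×d = (3)·(16) − (10)·(9) = -42
since m = R²·109 − (-42)²:  R² = (1764 + 13932) / 109 = 144
R = √144 = 12  ⇒  r_B = 12 − 8 = 4

rB=4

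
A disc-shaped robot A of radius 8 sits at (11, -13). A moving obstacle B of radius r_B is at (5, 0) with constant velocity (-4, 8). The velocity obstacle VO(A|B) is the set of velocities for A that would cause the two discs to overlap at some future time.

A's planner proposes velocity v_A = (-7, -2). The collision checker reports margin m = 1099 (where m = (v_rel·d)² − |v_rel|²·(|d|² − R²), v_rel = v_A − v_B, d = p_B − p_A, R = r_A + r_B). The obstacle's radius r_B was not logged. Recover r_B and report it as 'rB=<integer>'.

m = 1099
d = (-6, 13);  v_rel = (-3, -10),  |v_rel|² = 109
v_rel×d = (-3)·(13) − (-10)·(-6) = -99
since m = R²·109 − (-99)²:  R² = (9801 + 1099) / 109 = 100
R = √100 = 10  ⇒  r_B = 10 − 8 = 2

rB=2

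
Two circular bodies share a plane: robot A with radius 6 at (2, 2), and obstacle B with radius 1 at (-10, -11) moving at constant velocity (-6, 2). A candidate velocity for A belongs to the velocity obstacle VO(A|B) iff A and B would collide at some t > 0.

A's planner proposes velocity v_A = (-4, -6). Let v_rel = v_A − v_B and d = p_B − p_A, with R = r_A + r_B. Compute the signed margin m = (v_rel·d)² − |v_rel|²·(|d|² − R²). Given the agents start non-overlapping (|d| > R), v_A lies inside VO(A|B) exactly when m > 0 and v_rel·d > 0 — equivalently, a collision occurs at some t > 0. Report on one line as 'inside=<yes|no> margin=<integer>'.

d = (-12, -13),  |d|² = 313;  R = 6+1 = 7,  c = 313−7² = 264
v_rel = (2, -8),  |v_rel|² = 68;  v_rel·d = (2)·(-12) + (-8)·(-13) = 80
68·t² − 160·t + 264 = 0  ⇒  m = 80² − 68·264 = -11552
m = -11552 < 0,  v_rel·d = 80 > 0  ⇒  outside

inside=no margin=-11552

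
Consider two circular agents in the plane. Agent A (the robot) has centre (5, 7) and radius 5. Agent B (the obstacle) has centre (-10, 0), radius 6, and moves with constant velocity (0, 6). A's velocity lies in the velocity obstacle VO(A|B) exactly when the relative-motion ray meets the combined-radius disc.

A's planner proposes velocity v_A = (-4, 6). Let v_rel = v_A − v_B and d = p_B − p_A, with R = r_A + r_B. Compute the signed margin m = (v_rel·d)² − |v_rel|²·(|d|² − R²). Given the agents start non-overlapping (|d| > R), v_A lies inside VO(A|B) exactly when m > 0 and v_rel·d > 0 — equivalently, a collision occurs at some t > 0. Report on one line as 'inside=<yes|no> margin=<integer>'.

d = (-15, -7),  |d|² = 274;  R = 5+6 = 11,  c = 274−11² = 153
v_rel = (-4, 0),  |v_rel|² = 16;  v_rel·d = (-4)·(-15) + (0)·(-7) = 60
16·t² − 120·t + 153 = 0  ⇒  m = 60² − 16·153 = 1152
m = 1152 > 0,  v_rel·d = 60 > 0  ⇒  inside

inside=yes margin=1152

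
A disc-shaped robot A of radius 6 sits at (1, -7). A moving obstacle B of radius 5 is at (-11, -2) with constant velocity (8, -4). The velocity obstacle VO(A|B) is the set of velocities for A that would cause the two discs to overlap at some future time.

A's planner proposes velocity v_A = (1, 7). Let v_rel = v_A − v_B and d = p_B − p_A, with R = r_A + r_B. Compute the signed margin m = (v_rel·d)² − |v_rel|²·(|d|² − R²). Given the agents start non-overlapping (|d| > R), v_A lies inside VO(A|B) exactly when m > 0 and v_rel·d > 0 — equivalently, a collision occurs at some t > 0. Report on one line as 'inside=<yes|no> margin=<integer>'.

d = (-12, 5),  |d|² = 169;  R = 6+5 = 11,  c = 169−11² = 48
v_rel = (-7, 11),  |v_rel|² = 170;  v_rel·d = (-7)·(-12) + (11)·(5) = 139
170·t² − 278·t + 48 = 0  ⇒  m = 139² − 170·48 = 11161
m = 11161 > 0,  v_rel·d = 139 > 0  ⇒  inside

inside=yes margin=11161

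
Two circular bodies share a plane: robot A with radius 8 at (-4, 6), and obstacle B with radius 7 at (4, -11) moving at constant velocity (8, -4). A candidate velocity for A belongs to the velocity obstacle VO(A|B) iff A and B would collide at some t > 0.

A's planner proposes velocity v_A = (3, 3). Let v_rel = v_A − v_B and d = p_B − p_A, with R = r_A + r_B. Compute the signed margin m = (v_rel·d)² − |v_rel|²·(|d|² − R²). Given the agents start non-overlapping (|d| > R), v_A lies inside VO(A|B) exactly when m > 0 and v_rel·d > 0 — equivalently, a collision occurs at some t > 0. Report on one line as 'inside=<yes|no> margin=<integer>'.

d = (8, -17),  |d|² = 353;  R = 8+7 = 15,  c = 353−15² = 128
v_rel = (-5, 7),  |v_rel|² = 74;  v_rel·d = (-5)·(8) + (7)·(-17) = -159
74·t² + 318·t + 128 = 0  ⇒  m = (-159)² − 74·128 = 15809
m = 15809 > 0,  v_rel·d = -159 < 0  ⇒  outside

inside=no margin=15809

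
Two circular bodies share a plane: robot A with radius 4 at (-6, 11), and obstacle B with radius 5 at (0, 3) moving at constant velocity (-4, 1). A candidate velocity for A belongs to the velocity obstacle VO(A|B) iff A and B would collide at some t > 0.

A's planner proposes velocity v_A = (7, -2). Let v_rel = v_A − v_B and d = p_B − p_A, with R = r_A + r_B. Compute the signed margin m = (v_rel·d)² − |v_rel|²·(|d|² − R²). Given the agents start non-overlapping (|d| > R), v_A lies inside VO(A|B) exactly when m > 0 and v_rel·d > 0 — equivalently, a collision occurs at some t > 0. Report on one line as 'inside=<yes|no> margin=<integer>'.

d = (6, -8),  |d|² = 100;  R = 4+5 = 9,  c = 100−9² = 19
v_rel = (11, -3),  |v_rel|² = 130;  v_rel·d = (11)·(6) + (-3)·(-8) = 90
130·t² − 180·t + 19 = 0  ⇒  m = 90² − 130·19 = 5630
m = 5630 > 0,  v_rel·d = 90 > 0  ⇒  inside

inside=yes margin=5630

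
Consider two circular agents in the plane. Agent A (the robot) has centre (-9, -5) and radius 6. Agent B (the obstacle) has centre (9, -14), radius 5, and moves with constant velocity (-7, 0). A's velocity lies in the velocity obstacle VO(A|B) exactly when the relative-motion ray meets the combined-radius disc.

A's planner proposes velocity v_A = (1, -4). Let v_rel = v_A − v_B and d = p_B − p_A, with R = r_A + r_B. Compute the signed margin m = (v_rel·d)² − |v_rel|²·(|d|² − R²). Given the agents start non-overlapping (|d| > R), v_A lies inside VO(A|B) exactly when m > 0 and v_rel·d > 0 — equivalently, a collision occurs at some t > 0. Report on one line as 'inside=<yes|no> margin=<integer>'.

d = (18, -9),  |d|² = 405;  R = 6+5 = 11,  c = 405−11² = 284
v_rel = (8, -4),  |v_rel|² = 80;  v_rel·d = (8)·(18) + (-4)·(-9) = 180
80·t² − 360·t + 284 = 0  ⇒  m = 180² − 80·284 = 9680
m = 9680 > 0,  v_rel·d = 180 > 0  ⇒  inside

inside=yes margin=9680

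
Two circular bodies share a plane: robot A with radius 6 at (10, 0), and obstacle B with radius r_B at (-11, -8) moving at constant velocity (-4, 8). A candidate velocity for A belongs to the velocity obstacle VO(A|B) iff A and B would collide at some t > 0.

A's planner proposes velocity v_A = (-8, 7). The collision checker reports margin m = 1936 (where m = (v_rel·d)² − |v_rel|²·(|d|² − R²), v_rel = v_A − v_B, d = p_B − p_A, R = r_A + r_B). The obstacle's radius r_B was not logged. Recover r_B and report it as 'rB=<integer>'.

m = 1936
d = (-21, -8);  v_rel = (-4, -1),  |v_rel|² = 17
v_rel×d = (-4)·(-8) − (-1)·(-21) = 11
since m = R²·17 − 11²:  R² = (121 + 1936) / 17 = 121
R = √121 = 11  ⇒  r_B = 11 − 6 = 5

rB=5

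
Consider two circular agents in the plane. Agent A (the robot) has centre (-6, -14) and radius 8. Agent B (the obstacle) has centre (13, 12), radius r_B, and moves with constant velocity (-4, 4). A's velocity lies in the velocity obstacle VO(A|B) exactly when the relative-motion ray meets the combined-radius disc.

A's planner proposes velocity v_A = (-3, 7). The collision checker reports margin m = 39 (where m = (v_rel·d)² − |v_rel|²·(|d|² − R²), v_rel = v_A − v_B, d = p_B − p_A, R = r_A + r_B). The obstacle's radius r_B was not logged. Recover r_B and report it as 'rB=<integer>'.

m = 39
d = (19, 26);  v_rel = (1, 3),  |v_rel|² = 10
v_rel×d = (1)·(26) − (3)·(19) = -31
since m = R²·10 − (-31)²:  R² = (961 + 39) / 10 = 100
R = √100 = 10  ⇒  r_B = 10 − 8 = 2

rB=2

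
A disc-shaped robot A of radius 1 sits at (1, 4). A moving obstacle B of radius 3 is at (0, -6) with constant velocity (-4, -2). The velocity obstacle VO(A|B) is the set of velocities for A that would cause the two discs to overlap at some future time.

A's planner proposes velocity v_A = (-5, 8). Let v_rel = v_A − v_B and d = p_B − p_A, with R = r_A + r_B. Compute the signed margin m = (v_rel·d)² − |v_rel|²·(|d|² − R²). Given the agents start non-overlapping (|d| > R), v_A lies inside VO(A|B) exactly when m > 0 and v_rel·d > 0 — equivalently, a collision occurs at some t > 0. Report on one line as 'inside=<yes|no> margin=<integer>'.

d = (-1, -10),  |d|² = 101;  R = 1+3 = 4,  c = 101−4² = 85
v_rel = (-1, 10),  |v_rel|² = 101;  v_rel·d = (-1)·(-1) + (10)·(-10) = -99
101·t² + 198·t + 85 = 0  ⇒  m = (-99)² − 101·85 = 1216
m = 1216 > 0,  v_rel·d = -99 < 0  ⇒  outside

inside=no margin=1216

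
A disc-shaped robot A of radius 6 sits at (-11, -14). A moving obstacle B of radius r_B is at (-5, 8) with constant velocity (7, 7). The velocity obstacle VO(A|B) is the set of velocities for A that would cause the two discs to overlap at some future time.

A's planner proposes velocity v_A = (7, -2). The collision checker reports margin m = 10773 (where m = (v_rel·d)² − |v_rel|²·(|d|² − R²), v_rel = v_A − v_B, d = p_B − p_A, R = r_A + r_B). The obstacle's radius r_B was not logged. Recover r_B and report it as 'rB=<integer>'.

m = 10773
d = (6, 22);  v_rel = (0, -9),  |v_rel|² = 81
v_rel×d = (0)·(22) − (-9)·(6) = 54
since m = R²·81 − 54²:  R² = (2916 + 10773) / 81 = 169
R = √169 = 13  ⇒  r_B = 13 − 6 = 7

rB=7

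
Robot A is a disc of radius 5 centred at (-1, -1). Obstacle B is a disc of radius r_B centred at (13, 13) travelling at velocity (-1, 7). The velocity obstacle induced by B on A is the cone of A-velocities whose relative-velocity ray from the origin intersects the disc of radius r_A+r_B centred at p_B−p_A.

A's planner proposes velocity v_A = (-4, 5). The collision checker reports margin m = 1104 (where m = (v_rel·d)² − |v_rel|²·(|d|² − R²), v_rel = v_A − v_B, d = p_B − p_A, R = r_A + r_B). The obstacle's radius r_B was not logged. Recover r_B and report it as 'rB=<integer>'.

m = 1104
d = (14, 14);  v_rel = (-3, -2),  |v_rel|² = 13
v_rel×d = (-3)·(14) − (-2)·(14) = -14
since m = R²·13 − (-14)²:  R² = (196 + 1104) / 13 = 100
R = √100 = 10  ⇒  r_B = 10 − 5 = 5

rB=5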